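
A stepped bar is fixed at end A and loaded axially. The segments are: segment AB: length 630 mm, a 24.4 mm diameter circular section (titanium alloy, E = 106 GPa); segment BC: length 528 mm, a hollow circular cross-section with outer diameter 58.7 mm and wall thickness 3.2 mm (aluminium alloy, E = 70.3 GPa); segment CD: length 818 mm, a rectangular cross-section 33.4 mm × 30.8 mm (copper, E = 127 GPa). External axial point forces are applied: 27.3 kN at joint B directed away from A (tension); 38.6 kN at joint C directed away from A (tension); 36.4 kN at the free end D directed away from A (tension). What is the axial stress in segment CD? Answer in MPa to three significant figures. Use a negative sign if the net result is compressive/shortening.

Internal axial forces (sectioning from the free end, tension +): N_CD = 36.4 kN, N_BC = 75 kN, N_AB = 102.3 kN.
A_CD = 1029 mm².
σ_CD = N_CD/A_CD = 36400/1029 = 35.38 MPa.

35.4 MPa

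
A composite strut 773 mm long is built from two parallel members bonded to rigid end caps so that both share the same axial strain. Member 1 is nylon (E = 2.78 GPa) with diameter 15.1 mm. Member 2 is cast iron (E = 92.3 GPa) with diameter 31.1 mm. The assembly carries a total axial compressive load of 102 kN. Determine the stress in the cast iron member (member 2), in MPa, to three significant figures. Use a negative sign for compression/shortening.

-133 MPa

A_1 = 179.1 mm².
A_2 = 759.6 mm².
Equal strain + equilibrium ⇒ each member carries load in proportion to AE: A₁E₁ = 497800 N, A₂E₂ = 70120000 N, ΣAE = 70610000 N.
σ₂ = P·E₂/ΣAE = -102000·92300/70610000 = -133.3 MPa.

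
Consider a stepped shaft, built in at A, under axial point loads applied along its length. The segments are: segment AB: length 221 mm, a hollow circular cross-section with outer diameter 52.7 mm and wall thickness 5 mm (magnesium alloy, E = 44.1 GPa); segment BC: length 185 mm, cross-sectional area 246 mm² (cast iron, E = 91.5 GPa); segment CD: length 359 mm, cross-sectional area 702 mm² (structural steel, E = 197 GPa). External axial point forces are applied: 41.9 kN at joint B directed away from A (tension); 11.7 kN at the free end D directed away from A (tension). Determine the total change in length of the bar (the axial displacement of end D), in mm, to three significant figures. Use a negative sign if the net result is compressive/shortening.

0.485 mm

Internal axial forces (sectioning from the free end, tension +): N_CD = 11.7 kN, N_BC = 11.7 kN, N_AB = 53.6 kN.
A_AB = 749.3 mm².
δ_AB = 53600·221/(749.3·44100) = 0.3585 mm
δ_BC = 11700·185/(246·91500) = 0.09616 mm
δ_CD = 11700·359/(702·197000) = 0.03037 mm
δ = Σδ_i = 0.485 mm.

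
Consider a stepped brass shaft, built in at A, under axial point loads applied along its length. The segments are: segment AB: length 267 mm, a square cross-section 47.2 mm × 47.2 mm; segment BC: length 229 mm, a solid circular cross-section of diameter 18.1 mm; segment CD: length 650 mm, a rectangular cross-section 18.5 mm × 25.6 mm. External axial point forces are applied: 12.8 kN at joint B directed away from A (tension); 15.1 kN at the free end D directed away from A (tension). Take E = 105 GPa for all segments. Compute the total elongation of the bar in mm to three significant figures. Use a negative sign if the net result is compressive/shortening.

Internal axial forces (sectioning from the free end, tension +): N_CD = 15.1 kN, N_BC = 15.1 kN, N_AB = 27.9 kN.
A_AB = 2228 mm².
A_BC = 257.3 mm².
A_CD = 473.6 mm².
δ_AB = 27900·267/(2228·105000) = 0.03185 mm
δ_BC = 15100·229/(257.3·105000) = 0.128 mm
δ_CD = 15100·650/(473.6·105000) = 0.1974 mm
δ = Σδ_i = 0.3572 mm.

0.357 mm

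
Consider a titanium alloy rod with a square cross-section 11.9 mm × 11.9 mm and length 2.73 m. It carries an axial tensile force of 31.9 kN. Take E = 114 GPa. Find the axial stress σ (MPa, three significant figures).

225 MPa

A = 141.6 mm².
σ = N/A = 31900/141.6 = 225.3 MPa.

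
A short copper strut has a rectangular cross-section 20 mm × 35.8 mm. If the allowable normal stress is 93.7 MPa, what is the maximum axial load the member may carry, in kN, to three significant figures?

67.1 kN

A = 716 mm².
P_max = σ_allow · A = 93.7 · 716 = 67090 N = 67.09 kN.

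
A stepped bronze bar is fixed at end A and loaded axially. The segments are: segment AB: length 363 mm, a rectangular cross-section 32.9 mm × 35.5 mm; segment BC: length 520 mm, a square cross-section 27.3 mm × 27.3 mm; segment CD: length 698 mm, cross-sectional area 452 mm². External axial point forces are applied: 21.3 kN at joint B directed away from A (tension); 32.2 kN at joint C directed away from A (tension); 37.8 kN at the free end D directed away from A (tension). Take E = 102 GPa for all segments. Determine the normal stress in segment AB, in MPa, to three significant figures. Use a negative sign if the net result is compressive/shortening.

78.2 MPa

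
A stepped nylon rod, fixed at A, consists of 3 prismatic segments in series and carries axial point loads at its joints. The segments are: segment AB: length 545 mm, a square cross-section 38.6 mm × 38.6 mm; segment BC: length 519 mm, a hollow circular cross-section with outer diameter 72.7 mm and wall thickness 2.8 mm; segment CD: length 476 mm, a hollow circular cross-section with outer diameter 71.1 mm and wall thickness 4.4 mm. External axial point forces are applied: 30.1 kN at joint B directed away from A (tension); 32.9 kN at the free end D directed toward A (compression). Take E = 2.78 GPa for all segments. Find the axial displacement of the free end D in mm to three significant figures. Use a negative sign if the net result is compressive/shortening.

-16.5 mm

Internal axial forces (sectioning from the free end, tension +): N_CD = -32.9 kN, N_BC = -32.9 kN, N_AB = -2.8 kN.
A_AB = 1490 mm².
A_BC = 614.9 mm².
A_CD = 922 mm².
δ_AB = -2800·545/(1490·2780) = -0.3684 mm
δ_BC = -32900·519/(614.9·2780) = -9.989 mm
δ_CD = -32900·476/(922·2780) = -6.11 mm
δ = Σδ_i = -16.47 mm.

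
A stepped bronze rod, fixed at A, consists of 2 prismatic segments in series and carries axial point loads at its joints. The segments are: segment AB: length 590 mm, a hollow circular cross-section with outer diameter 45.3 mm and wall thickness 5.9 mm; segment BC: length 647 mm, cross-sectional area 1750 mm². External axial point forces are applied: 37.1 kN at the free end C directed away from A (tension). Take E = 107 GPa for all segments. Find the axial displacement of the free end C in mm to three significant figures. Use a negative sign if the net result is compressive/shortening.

0.408 mm

Internal axial forces (sectioning from the free end, tension +): N_BC = 37.1 kN, N_AB = 37.1 kN.
A_AB = 730.3 mm².
δ_AB = 37100·590/(730.3·107000) = 0.2801 mm
δ_BC = 37100·647/(1750·107000) = 0.1282 mm
δ = Σδ_i = 0.4083 mm.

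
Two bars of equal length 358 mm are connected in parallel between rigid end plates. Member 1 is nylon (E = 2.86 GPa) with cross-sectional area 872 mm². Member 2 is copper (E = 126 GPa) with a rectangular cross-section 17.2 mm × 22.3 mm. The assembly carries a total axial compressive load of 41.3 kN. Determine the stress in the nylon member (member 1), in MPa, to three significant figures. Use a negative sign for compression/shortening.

A_2 = 383.6 mm².
Equal strain + equilibrium ⇒ each member carries load in proportion to AE: A₁E₁ = 2494000 N, A₂E₂ = 48330000 N, ΣAE = 50820000 N.
σ₁ = P·E₁/ΣAE = -41300·2860/50820000 = -2.324 MPa.

-2.32 MPa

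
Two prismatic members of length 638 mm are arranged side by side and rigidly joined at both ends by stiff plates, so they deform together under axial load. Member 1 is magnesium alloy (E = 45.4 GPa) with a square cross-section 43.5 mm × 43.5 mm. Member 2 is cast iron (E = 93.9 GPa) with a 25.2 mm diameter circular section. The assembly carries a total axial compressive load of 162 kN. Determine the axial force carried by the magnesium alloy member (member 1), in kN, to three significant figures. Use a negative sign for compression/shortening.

A_1 = 1892 mm².
A_2 = 498.8 mm².
Equal strain + equilibrium ⇒ each member carries load in proportion to AE: A₁E₁ = 85910000 N, A₂E₂ = 46830000 N, ΣAE = 132700000 N.
F₁ = P·A₁E₁/ΣAE = -162000·85910000/132700000 = -104800 N.

-105 kN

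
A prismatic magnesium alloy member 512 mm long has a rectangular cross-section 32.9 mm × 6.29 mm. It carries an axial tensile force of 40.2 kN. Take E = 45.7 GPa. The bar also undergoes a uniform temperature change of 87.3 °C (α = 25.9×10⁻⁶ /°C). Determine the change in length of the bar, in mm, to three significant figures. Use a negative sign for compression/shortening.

A = 206.9 mm².
δ_mech = NL/(AE) = 40200·512/(206.9·45700) = 2.176 mm.
δ_thermal = αLΔT = 25.9e-6·512·87.3 = 1.158 mm.
δ = δ_mech + δ_thermal = 3.334 mm.

3.33 mm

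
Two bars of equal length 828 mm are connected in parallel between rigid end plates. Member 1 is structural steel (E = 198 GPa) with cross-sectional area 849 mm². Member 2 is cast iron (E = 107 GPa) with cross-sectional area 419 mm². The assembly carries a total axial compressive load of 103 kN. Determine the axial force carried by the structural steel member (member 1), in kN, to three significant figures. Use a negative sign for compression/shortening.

Equal strain + equilibrium ⇒ each member carries load in proportion to AE: A₁E₁ = 168100000 N, A₂E₂ = 44830000 N, ΣAE = 212900000 N.
F₁ = P·A₁E₁/ΣAE = -103000·168100000/212900000 = -81310 N.

-81.3 kN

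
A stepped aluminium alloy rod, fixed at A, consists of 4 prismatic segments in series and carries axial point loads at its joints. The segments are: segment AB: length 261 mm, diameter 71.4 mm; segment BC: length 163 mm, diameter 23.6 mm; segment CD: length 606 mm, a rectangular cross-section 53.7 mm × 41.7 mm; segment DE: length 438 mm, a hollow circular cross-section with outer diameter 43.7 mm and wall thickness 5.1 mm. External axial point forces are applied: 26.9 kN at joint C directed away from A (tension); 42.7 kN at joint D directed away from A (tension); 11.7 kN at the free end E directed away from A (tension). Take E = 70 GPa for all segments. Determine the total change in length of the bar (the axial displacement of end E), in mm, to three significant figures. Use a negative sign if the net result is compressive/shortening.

Internal axial forces (sectioning from the free end, tension +): N_DE = 11.7 kN, N_CD = 54.4 kN, N_BC = 81.3 kN, N_AB = 81.3 kN.
A_AB = 4004 mm².
A_BC = 437.4 mm².
A_CD = 2239 mm².
A_DE = 618.5 mm².
δ_AB = 81300·261/(4004·70000) = 0.07571 mm
δ_BC = 81300·163/(437.4·70000) = 0.4328 mm
δ_CD = 54400·606/(2239·70000) = 0.2103 mm
δ_DE = 11700·438/(618.5·70000) = 0.1184 mm
δ = Σδ_i = 0.8372 mm.

0.837 mm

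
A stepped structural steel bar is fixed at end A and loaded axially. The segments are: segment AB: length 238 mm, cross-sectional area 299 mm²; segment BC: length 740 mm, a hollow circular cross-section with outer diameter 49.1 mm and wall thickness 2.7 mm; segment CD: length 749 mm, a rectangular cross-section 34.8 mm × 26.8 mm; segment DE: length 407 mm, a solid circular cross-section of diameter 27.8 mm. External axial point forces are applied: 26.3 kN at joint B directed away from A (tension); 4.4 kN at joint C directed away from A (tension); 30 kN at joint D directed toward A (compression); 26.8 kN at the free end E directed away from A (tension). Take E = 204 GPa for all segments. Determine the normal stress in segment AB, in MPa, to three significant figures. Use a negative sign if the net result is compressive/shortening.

92.0 MPa

Internal axial forces (sectioning from the free end, tension +): N_DE = 26.8 kN, N_CD = -3.2 kN, N_BC = 1.2 kN, N_AB = 27.5 kN.
σ_AB = N_AB/A_AB = 27500/299 = 91.97 MPa.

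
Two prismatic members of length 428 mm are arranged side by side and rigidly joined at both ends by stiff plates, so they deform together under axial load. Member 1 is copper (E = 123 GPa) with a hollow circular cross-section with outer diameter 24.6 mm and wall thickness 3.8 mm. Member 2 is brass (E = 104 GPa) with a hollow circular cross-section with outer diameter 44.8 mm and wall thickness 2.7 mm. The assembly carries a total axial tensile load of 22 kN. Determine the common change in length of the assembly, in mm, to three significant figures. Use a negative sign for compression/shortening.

0.139 mm

A_1 = 248.3 mm².
A_2 = 357.1 mm².
Equal strain + equilibrium ⇒ each member carries load in proportion to AE: A₁E₁ = 30540000 N, A₂E₂ = 37140000 N, ΣAE = 67680000 N.
δ = PL/ΣAE = 22000·428/67680000 = 0.1391 mm.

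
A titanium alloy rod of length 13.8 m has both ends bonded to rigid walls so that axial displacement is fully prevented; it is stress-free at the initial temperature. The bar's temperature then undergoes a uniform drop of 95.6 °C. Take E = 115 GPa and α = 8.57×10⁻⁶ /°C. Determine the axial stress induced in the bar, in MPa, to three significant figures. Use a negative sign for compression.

Free thermal expansion αLΔT = 8.57e-6 · 13800 · -95.6 = -11.31 mm.
The walls impose strain ε = −(-11.31)/13800 = 8.1929e-04; σ = Eε = 115000 · 8.1929e-04 = 94.22 MPa.

94.2 MPa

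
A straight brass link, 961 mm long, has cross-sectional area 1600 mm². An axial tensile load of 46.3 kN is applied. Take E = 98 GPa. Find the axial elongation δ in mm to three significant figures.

δ_mech = NL/(AE) = 46300·961/(1600·98000) = 0.2838 mm.

0.284 mm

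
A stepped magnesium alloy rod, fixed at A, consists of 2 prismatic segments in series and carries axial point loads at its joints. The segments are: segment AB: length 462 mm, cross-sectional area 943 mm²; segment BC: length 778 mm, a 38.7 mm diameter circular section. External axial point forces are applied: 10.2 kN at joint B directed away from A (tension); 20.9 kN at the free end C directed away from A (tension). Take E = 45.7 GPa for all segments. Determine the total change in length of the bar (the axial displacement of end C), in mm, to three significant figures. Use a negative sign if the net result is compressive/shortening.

0.636 mm

Internal axial forces (sectioning from the free end, tension +): N_BC = 20.9 kN, N_AB = 31.1 kN.
A_BC = 1176 mm².
δ_AB = 31100·462/(943·45700) = 0.3334 mm
δ_BC = 20900·778/(1176·45700) = 0.3025 mm
δ = Σδ_i = 0.6359 mm.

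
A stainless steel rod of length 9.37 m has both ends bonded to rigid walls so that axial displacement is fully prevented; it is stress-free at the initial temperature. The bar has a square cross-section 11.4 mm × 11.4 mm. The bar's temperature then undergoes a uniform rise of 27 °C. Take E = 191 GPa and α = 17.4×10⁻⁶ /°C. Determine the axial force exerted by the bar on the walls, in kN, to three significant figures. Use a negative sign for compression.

Free thermal expansion αLΔT = 17.4e-6 · 9370 · 27 = 4.402 mm.
The walls impose strain ε = −(4.402)/9370 = -4.6980e-04; σ = Eε = 191000 · -4.6980e-04 = -89.73 MPa.
Wall reaction R = σ·A = -89.73·130 = -11660 N = -11.66 kN.

-11.7 kN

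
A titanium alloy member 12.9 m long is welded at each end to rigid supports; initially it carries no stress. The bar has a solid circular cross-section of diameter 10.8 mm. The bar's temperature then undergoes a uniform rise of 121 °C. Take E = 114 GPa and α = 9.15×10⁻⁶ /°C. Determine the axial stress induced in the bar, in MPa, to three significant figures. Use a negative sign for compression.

-126 MPa

Free thermal expansion αLΔT = 9.15e-6 · 12900 · 121 = 14.28 mm.
The walls impose strain ε = −(14.28)/12900 = -1.1072e-03; σ = Eε = 114000 · -1.1072e-03 = -126.2 MPa.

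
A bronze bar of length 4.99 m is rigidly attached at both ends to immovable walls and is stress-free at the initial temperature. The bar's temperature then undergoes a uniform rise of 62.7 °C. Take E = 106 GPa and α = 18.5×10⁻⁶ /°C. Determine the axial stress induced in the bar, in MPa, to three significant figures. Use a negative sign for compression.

Free thermal expansion αLΔT = 18.5e-6 · 4990 · 62.7 = 5.788 mm.
The walls impose strain ε = −(5.788)/4990 = -1.1600e-03; σ = Eε = 106000 · -1.1600e-03 = -123 MPa.

-123 MPa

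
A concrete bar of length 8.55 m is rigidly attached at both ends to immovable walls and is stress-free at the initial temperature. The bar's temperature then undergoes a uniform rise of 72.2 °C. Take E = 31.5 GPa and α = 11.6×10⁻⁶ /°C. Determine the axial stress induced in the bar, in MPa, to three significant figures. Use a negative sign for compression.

Free thermal expansion αLΔT = 11.6e-6 · 8550 · 72.2 = 7.161 mm.
The walls impose strain ε = −(7.161)/8550 = -8.3752e-04; σ = Eε = 31500 · -8.3752e-04 = -26.38 MPa.

-26.4 MPa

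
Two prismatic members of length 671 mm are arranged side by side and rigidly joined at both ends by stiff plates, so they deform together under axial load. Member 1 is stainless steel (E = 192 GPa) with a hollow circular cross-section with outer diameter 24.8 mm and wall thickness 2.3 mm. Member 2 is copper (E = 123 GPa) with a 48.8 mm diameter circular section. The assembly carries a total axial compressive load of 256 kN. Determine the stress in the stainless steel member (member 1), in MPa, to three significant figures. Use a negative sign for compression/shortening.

A_1 = 162.6 mm².
A_2 = 1870 mm².
Equal strain + equilibrium ⇒ each member carries load in proportion to AE: A₁E₁ = 31210000 N, A₂E₂ = 230100000 N, ΣAE = 261300000 N.
σ₁ = P·E₁/ΣAE = -256000·192000/261300000 = -188.1 MPa.

-188 MPa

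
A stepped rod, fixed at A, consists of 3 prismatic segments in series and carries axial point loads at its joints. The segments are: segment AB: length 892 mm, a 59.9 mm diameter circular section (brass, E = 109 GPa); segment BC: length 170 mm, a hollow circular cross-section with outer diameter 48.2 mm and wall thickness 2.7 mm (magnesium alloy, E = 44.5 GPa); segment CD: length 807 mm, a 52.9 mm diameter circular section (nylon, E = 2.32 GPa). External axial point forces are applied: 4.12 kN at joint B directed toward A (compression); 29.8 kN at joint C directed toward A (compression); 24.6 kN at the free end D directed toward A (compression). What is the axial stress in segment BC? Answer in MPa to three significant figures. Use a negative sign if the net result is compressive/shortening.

Internal axial forces (sectioning from the free end, tension +): N_CD = -24.6 kN, N_BC = -54.4 kN, N_AB = -58.52 kN.
A_BC = 385.9 mm².
σ_BC = N_BC/A_BC = -54400/385.9 = -141 MPa.

-141 MPa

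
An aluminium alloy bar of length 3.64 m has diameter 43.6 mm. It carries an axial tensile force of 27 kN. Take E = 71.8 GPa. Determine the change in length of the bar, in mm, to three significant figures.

0.917 mm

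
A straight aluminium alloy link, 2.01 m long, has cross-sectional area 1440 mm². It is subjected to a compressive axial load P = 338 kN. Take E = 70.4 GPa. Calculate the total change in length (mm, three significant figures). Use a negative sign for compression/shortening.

δ_mech = NL/(AE) = -338000·2010/(1440·70400) = -6.702 mm.

-6.70 mm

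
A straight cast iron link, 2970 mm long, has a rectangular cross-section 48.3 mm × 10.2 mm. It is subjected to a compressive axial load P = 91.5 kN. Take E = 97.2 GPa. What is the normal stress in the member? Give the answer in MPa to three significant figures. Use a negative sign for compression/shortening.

A = 492.7 mm².
σ = N/A = -91500/492.7 = -185.7 MPa.

-186 MPa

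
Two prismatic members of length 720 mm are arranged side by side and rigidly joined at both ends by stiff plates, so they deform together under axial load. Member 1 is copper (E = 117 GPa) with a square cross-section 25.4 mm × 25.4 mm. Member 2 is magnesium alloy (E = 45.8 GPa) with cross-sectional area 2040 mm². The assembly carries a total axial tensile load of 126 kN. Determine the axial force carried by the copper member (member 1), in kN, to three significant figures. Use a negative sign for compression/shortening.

A_1 = 645.2 mm².
Equal strain + equilibrium ⇒ each member carries load in proportion to AE: A₁E₁ = 75480000 N, A₂E₂ = 93430000 N, ΣAE = 168900000 N.
F₁ = P·A₁E₁/ΣAE = 126000·75480000/168900000 = 56310 N.

56.3 kN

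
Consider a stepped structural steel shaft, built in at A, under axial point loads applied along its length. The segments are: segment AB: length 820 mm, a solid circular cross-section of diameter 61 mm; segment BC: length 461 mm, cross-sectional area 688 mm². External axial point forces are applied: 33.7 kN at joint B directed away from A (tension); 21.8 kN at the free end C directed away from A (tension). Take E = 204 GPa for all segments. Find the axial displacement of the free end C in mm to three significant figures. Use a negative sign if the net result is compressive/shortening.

Internal axial forces (sectioning from the free end, tension +): N_BC = 21.8 kN, N_AB = 55.5 kN.
A_AB = 2922 mm².
δ_AB = 55500·820/(2922·204000) = 0.07634 mm
δ_BC = 21800·461/(688·204000) = 0.0716 mm
δ = Σδ_i = 0.1479 mm.

0.148 mm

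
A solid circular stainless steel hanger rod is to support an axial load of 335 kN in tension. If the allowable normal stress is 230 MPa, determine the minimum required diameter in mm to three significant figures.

Required area A ≥ P/σ_allow = 335000/230 = 1457 mm².
For a solid circular section, d ≥ √(4A/π) = 43.06 mm.

43.1 mm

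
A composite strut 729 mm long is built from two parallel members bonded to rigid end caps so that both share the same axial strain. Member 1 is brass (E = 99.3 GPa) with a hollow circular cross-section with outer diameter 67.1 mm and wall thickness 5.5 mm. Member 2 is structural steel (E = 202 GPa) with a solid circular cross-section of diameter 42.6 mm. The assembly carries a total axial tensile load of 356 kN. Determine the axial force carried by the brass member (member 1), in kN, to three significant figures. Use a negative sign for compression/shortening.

A_1 = 1064 mm².
A_2 = 1425 mm².
Equal strain + equilibrium ⇒ each member carries load in proportion to AE: A₁E₁ = 105700000 N, A₂E₂ = 287900000 N, ΣAE = 393600000 N.
F₁ = P·A₁E₁/ΣAE = 356000·105700000/393600000 = 95590 N.

95.6 kN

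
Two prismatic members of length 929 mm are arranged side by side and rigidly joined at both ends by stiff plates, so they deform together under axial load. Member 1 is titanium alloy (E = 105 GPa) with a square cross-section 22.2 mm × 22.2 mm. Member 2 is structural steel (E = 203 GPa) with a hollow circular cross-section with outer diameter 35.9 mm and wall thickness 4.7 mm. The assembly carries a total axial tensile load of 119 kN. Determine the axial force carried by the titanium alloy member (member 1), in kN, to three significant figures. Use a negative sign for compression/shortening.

A_1 = 492.8 mm².
A_2 = 460.7 mm².
Equal strain + equilibrium ⇒ each member carries load in proportion to AE: A₁E₁ = 51750000 N, A₂E₂ = 93520000 N, ΣAE = 145300000 N.
F₁ = P·A₁E₁/ΣAE = 119000·51750000/145300000 = 42390 N.

42.4 kN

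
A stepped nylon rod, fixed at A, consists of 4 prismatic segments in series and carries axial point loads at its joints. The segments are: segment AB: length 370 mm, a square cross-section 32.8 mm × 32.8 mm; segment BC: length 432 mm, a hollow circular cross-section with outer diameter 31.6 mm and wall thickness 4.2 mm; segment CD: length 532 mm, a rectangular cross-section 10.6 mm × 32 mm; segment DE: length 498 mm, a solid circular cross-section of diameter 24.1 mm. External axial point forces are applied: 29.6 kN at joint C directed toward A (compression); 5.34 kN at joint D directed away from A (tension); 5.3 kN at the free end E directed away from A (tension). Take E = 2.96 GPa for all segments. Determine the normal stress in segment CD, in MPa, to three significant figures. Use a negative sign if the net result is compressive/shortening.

31.4 MPa

Internal axial forces (sectioning from the free end, tension +): N_DE = 5.3 kN, N_CD = 10.64 kN, N_BC = -18.96 kN, N_AB = -18.96 kN.
A_CD = 339.2 mm².
σ_CD = N_CD/A_CD = 10640/339.2 = 31.37 MPa.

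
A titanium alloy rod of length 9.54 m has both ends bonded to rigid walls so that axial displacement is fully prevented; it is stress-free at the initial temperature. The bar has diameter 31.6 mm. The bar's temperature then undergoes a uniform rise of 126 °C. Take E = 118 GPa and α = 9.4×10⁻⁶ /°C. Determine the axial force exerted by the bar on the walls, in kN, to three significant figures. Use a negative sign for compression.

-110 kN

Free thermal expansion αLΔT = 9.4e-6 · 9540 · 126 = 11.3 mm.
The walls impose strain ε = −(11.3)/9540 = -1.1844e-03; σ = Eε = 118000 · -1.1844e-03 = -139.8 MPa.
Wall reaction R = σ·A = -139.8·784.3 = -109600 N = -109.6 kN.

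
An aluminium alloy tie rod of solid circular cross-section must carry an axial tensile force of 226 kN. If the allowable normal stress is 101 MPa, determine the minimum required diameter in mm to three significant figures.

Required area A ≥ P/σ_allow = 226000/101 = 2238 mm².
For a solid circular section, d ≥ √(4A/π) = 53.38 mm.

53.4 mm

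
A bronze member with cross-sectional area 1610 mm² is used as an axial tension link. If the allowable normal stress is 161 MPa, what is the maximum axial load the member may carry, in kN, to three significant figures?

P_max = σ_allow · A = 161 · 1610 = 259200 N = 259.2 kN.

259 kN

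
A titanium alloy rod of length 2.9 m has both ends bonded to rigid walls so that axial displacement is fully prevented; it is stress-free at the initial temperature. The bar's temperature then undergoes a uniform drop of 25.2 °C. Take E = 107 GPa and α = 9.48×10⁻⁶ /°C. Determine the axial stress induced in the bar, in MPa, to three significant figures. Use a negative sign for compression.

25.6 MPa

Free thermal expansion αLΔT = 9.48e-6 · 2900 · -25.2 = -0.6928 mm.
The walls impose strain ε = −(-0.6928)/2900 = 2.3890e-04; σ = Eε = 107000 · 2.3890e-04 = 25.56 MPa.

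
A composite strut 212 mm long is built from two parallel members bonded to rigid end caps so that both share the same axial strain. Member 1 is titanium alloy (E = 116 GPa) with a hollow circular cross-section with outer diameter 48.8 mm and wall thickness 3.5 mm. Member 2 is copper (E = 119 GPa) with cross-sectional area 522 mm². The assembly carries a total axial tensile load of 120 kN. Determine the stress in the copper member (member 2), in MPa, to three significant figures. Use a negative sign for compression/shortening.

A_1 = 498.1 mm².
Equal strain + equilibrium ⇒ each member carries load in proportion to AE: A₁E₁ = 57780000 N, A₂E₂ = 62120000 N, ΣAE = 119900000 N.
σ₂ = P·E₂/ΣAE = 120000·119000/119900000 = 119.1 MPa.

119 MPa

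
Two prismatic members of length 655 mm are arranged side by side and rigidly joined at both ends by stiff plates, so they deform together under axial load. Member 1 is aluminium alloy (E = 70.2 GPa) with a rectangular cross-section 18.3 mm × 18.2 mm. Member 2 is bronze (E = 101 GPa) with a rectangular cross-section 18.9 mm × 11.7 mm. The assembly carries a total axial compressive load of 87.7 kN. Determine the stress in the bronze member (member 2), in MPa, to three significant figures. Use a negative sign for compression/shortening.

-194 MPa

A_1 = 333.1 mm².
A_2 = 221.1 mm².
Equal strain + equilibrium ⇒ each member carries load in proportion to AE: A₁E₁ = 23380000 N, A₂E₂ = 22330000 N, ΣAE = 45710000 N.
σ₂ = P·E₂/ΣAE = -87700·101000/45710000 = -193.8 MPa.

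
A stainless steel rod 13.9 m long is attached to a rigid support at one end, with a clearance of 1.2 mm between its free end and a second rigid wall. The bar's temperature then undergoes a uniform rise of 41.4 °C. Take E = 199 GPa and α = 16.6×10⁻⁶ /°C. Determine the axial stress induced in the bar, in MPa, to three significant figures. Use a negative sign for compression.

Free thermal expansion αLΔT = 16.6e-6 · 13900 · 41.4 = 9.553 mm.
The walls engage after the gap closes; constrained expansion = 9.553 − 1.2 = 8.353 mm.
The walls impose strain ε = −(8.353)/13900 = -6.0091e-04; σ = Eε = 199000 · -6.0091e-04 = -119.6 MPa.

-120 MPa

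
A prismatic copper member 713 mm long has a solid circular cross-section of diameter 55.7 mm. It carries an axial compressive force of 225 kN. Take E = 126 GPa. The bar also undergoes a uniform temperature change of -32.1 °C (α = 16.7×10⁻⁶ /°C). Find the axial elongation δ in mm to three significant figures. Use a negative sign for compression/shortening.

-0.905 mm

A = 2437 mm².
δ_mech = NL/(AE) = -225000·713/(2437·126000) = -0.5225 mm.
δ_thermal = αLΔT = 16.7e-6·713·-32.1 = -0.3822 mm.
δ = δ_mech + δ_thermal = -0.9047 mm.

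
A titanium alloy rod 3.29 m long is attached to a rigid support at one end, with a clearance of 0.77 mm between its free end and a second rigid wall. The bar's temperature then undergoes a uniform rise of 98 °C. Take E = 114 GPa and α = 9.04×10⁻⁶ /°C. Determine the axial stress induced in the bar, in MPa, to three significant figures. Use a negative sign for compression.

Free thermal expansion αLΔT = 9.04e-6 · 3290 · 98 = 2.915 mm.
The walls engage after the gap closes; constrained expansion = 2.915 − 0.77 = 2.145 mm.
The walls impose strain ε = −(2.145)/3290 = -6.5188e-04; σ = Eε = 114000 · -6.5188e-04 = -74.31 MPa.

-74.3 MPa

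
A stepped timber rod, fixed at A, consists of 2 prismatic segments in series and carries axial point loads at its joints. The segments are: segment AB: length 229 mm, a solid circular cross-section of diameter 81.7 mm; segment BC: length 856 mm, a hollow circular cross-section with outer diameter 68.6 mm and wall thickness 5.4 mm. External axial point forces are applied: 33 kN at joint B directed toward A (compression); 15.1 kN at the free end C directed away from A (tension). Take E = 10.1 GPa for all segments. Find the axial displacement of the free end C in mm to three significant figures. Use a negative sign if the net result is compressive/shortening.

Internal axial forces (sectioning from the free end, tension +): N_BC = 15.1 kN, N_AB = -17.9 kN.
A_AB = 5242 mm².
A_BC = 1072 mm².
δ_AB = -17900·229/(5242·10100) = -0.07742 mm
δ_BC = 15100·856/(1072·10100) = 1.194 mm
δ = Σδ_i = 1.116 mm.

1.12 mm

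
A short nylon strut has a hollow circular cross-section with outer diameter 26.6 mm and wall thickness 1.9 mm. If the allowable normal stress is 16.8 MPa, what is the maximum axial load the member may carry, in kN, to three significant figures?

A = 147.4 mm².
P_max = σ_allow · A = 16.8 · 147.4 = 2477 N = 2.477 kN.

2.48 kN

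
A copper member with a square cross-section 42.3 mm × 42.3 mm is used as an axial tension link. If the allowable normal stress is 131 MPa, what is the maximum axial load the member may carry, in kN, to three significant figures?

234 kN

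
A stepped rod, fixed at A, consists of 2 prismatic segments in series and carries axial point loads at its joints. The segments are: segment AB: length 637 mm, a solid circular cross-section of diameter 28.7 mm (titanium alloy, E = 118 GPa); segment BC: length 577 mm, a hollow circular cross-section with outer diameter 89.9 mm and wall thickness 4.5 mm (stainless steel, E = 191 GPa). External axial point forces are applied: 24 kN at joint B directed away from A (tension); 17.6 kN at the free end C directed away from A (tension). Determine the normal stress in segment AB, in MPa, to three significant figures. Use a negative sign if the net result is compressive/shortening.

Internal axial forces (sectioning from the free end, tension +): N_BC = 17.6 kN, N_AB = 41.6 kN.
A_AB = 646.9 mm².
σ_AB = N_AB/A_AB = 41600/646.9 = 64.3 MPa.

64.3 MPa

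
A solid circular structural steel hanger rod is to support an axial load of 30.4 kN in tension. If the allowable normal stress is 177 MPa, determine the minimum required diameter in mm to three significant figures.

Required area A ≥ P/σ_allow = 30400/177 = 171.8 mm².
For a solid circular section, d ≥ √(4A/π) = 14.79 mm.

14.8 mm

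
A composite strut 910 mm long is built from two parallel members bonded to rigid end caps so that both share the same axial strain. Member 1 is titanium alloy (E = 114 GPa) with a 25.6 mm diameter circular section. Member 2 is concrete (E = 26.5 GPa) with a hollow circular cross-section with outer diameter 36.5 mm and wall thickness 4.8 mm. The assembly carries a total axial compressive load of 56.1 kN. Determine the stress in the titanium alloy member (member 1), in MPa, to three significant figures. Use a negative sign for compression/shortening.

-89.6 MPa

A_1 = 514.7 mm².
A_2 = 478 mm².
Equal strain + equilibrium ⇒ each member carries load in proportion to AE: A₁E₁ = 58680000 N, A₂E₂ = 12670000 N, ΣAE = 71350000 N.
σ₁ = P·E₁/ΣAE = -56100·114000/71350000 = -89.64 MPa.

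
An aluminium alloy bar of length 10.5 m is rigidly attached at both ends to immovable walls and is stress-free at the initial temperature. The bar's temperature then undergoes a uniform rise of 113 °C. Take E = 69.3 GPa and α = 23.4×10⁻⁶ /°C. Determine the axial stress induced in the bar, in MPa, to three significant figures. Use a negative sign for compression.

-183 MPa

Free thermal expansion αLΔT = 23.4e-6 · 10500 · 113 = 27.76 mm.
The walls impose strain ε = −(27.76)/10500 = -2.6442e-03; σ = Eε = 69300 · -2.6442e-03 = -183.2 MPa.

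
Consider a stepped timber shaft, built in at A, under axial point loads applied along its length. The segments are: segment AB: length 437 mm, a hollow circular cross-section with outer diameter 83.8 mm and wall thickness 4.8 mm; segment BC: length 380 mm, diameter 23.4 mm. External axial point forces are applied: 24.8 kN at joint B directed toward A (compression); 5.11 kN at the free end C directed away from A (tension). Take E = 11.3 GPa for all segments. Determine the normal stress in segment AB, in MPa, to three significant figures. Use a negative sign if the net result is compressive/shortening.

-16.5 MPa

Internal axial forces (sectioning from the free end, tension +): N_BC = 5.11 kN, N_AB = -19.69 kN.
A_AB = 1191 mm².
σ_AB = N_AB/A_AB = -19690/1191 = -16.53 MPa.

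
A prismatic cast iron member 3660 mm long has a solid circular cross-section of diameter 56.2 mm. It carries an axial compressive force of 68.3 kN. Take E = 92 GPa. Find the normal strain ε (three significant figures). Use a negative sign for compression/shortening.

A = 2481 mm².
σ = N/A = -27.53 MPa; ε = σ/E = -27.53/92000 = -2.993e-04.

-2.99e-04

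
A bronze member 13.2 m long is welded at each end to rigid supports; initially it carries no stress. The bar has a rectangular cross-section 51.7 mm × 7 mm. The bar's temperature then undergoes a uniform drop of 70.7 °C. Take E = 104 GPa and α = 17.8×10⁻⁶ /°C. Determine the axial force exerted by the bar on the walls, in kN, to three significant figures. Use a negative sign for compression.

Free thermal expansion αLΔT = 17.8e-6 · 13200 · -70.7 = -16.61 mm.
The walls impose strain ε = −(-16.61)/13200 = 1.2585e-03; σ = Eε = 104000 · 1.2585e-03 = 130.9 MPa.
Wall reaction R = σ·A = 130.9·361.9 = 47370 N = 47.37 kN.

47.4 kN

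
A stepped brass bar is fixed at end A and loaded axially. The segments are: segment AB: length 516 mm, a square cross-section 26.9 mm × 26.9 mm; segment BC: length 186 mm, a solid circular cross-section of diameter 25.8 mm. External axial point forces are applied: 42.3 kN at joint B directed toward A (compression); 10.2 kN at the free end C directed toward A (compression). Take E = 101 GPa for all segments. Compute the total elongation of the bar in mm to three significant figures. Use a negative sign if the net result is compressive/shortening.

Internal axial forces (sectioning from the free end, tension +): N_BC = -10.2 kN, N_AB = -52.5 kN.
A_AB = 723.6 mm².
A_BC = 522.8 mm².
δ_AB = -52500·516/(723.6·101000) = -0.3707 mm
δ_BC = -10200·186/(522.8·101000) = -0.03593 mm
δ = Σδ_i = -0.4066 mm.

-0.407 mm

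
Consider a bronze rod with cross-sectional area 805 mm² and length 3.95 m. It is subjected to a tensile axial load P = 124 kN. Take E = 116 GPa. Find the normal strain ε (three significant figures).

σ = N/A = 154 MPa; ε = σ/E = 154/116000 = 1.328e-03.

0.00133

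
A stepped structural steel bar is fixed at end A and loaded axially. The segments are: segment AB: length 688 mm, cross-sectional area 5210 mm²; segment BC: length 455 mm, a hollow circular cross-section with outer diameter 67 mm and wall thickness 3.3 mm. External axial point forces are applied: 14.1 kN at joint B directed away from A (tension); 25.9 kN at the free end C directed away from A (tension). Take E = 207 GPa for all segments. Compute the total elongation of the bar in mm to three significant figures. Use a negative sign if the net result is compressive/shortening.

Internal axial forces (sectioning from the free end, tension +): N_BC = 25.9 kN, N_AB = 40 kN.
A_BC = 660.4 mm².
δ_AB = 40000·688/(5210·207000) = 0.02552 mm
δ_BC = 25900·455/(660.4·207000) = 0.08621 mm
δ = Σδ_i = 0.1117 mm.

0.112 mm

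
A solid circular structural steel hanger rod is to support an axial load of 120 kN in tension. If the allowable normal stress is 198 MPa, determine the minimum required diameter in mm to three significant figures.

Required area A ≥ P/σ_allow = 120000/198 = 606.1 mm².
For a solid circular section, d ≥ √(4A/π) = 27.78 mm.

27.8 mm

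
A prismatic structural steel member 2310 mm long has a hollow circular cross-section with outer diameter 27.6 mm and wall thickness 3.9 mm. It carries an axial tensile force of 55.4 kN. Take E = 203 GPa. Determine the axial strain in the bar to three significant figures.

9.40e-04

A = 290.4 mm².
σ = N/A = 190.8 MPa; ε = σ/E = 190.8/203000 = 9.398e-04.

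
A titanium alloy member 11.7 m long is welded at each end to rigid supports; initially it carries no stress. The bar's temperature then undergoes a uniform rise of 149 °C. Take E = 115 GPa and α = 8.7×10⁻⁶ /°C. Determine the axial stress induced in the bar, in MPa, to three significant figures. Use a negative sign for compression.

-149 MPa

Free thermal expansion αLΔT = 8.7e-6 · 11700 · 149 = 15.17 mm.
The walls impose strain ε = −(15.17)/11700 = -1.2963e-03; σ = Eε = 115000 · -1.2963e-03 = -149.1 MPa.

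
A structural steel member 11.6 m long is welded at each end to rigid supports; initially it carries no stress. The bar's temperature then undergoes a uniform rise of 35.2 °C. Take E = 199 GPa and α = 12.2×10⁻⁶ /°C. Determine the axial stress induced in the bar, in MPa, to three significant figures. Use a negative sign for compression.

-85.5 MPa

Free thermal expansion αLΔT = 12.2e-6 · 11600 · 35.2 = 4.982 mm.
The walls impose strain ε = −(4.982)/11600 = -4.2944e-04; σ = Eε = 199000 · -4.2944e-04 = -85.46 MPa.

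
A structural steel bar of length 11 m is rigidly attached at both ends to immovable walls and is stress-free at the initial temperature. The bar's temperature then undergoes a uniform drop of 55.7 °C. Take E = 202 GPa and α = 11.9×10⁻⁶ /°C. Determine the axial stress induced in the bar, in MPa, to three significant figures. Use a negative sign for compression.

Free thermal expansion αLΔT = 11.9e-6 · 11000 · -55.7 = -7.291 mm.
The walls impose strain ε = −(-7.291)/11000 = 6.6283e-04; σ = Eε = 202000 · 6.6283e-04 = 133.9 MPa.

134 MPa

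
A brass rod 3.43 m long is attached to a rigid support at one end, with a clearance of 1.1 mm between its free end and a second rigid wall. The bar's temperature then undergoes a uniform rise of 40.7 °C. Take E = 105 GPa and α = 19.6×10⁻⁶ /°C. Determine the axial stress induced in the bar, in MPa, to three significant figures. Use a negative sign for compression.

-50.1 MPa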